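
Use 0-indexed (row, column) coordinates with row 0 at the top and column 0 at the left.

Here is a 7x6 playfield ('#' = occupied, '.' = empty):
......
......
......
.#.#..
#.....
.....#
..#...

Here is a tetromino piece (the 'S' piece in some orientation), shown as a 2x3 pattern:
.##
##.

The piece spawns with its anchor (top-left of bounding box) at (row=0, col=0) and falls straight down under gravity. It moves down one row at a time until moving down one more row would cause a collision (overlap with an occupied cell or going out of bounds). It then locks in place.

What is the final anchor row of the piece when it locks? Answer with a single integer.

Spawn at (row=0, col=0). Try each row:
  row 0: fits
  row 1: fits
  row 2: blocked -> lock at row 1

Answer: 1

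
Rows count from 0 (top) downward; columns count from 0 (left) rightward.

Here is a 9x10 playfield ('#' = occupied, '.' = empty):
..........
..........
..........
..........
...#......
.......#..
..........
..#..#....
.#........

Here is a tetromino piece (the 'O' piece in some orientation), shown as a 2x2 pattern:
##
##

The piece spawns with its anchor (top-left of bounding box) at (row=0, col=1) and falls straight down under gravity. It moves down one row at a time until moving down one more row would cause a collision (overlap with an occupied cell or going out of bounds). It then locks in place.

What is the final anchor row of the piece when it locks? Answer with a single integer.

Spawn at (row=0, col=1). Try each row:
  row 0: fits
  row 1: fits
  row 2: fits
  row 3: fits
  row 4: fits
  row 5: fits
  row 6: blocked -> lock at row 5

Answer: 5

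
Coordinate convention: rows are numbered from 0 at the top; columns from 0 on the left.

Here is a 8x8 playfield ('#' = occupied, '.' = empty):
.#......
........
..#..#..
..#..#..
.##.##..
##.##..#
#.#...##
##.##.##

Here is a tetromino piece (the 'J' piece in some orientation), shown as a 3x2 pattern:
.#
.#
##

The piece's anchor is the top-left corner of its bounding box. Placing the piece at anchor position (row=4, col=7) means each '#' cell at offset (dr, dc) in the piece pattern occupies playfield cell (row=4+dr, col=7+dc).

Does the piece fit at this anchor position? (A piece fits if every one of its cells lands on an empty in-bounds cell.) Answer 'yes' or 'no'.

Answer: no

Derivation:
Check each piece cell at anchor (4, 7):
  offset (0,1) -> (4,8): out of bounds -> FAIL
  offset (1,1) -> (5,8): out of bounds -> FAIL
  offset (2,0) -> (6,7): occupied ('#') -> FAIL
  offset (2,1) -> (6,8): out of bounds -> FAIL
All cells valid: no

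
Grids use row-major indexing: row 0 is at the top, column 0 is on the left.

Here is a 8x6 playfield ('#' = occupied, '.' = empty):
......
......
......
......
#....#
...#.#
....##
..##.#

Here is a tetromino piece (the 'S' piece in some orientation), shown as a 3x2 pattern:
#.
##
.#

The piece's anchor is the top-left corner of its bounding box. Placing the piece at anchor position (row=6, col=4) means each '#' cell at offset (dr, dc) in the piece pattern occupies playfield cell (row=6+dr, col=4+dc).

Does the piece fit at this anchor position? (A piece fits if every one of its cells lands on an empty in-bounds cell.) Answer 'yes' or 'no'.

Answer: no

Derivation:
Check each piece cell at anchor (6, 4):
  offset (0,0) -> (6,4): occupied ('#') -> FAIL
  offset (1,0) -> (7,4): empty -> OK
  offset (1,1) -> (7,5): occupied ('#') -> FAIL
  offset (2,1) -> (8,5): out of bounds -> FAIL
All cells valid: no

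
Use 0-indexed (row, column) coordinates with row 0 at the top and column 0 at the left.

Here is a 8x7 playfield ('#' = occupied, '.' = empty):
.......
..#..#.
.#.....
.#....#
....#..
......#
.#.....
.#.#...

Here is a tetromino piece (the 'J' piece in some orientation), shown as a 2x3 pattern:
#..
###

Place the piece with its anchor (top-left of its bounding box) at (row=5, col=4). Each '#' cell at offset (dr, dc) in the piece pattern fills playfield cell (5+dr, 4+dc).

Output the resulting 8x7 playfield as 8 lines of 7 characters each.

Answer: .......
..#..#.
.#.....
.#....#
....#..
....#.#
.#..###
.#.#...

Derivation:
Fill (5+0,4+0) = (5,4)
Fill (5+1,4+0) = (6,4)
Fill (5+1,4+1) = (6,5)
Fill (5+1,4+2) = (6,6)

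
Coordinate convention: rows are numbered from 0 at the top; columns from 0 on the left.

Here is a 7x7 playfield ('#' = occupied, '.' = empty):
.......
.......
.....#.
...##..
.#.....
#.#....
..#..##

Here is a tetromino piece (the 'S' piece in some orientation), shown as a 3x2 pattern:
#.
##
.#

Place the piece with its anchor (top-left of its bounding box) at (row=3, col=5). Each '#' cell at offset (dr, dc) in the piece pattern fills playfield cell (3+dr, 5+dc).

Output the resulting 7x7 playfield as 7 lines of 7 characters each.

Fill (3+0,5+0) = (3,5)
Fill (3+1,5+0) = (4,5)
Fill (3+1,5+1) = (4,6)
Fill (3+2,5+1) = (5,6)

Answer: .......
.......
.....#.
...###.
.#...##
#.#...#
..#..##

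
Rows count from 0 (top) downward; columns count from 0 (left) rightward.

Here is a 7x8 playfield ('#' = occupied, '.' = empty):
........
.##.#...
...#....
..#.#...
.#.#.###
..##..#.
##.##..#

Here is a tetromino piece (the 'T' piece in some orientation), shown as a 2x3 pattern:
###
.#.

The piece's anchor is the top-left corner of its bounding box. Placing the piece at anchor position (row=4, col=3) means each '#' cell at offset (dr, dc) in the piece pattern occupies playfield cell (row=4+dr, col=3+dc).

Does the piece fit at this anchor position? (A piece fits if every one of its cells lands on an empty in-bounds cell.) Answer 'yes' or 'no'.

Answer: no

Derivation:
Check each piece cell at anchor (4, 3):
  offset (0,0) -> (4,3): occupied ('#') -> FAIL
  offset (0,1) -> (4,4): empty -> OK
  offset (0,2) -> (4,5): occupied ('#') -> FAIL
  offset (1,1) -> (5,4): empty -> OK
All cells valid: no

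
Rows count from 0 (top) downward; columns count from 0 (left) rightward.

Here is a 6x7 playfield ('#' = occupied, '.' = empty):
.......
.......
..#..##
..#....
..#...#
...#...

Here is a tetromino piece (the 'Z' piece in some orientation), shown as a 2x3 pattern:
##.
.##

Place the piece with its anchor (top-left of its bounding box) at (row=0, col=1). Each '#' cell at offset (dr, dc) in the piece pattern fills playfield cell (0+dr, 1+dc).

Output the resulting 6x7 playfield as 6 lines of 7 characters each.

Fill (0+0,1+0) = (0,1)
Fill (0+0,1+1) = (0,2)
Fill (0+1,1+1) = (1,2)
Fill (0+1,1+2) = (1,3)

Answer: .##....
..##...
..#..##
..#....
..#...#
...#...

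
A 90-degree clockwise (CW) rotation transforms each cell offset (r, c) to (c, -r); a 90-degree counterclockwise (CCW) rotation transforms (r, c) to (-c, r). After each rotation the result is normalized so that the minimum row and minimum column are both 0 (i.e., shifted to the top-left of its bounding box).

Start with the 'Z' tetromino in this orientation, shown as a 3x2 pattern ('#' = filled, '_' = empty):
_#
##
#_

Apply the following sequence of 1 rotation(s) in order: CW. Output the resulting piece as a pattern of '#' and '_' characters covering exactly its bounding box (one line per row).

Answer: ##_
_##

Derivation:
Start:
_#
##
#_
After rotation 1 (CW):
##_
_##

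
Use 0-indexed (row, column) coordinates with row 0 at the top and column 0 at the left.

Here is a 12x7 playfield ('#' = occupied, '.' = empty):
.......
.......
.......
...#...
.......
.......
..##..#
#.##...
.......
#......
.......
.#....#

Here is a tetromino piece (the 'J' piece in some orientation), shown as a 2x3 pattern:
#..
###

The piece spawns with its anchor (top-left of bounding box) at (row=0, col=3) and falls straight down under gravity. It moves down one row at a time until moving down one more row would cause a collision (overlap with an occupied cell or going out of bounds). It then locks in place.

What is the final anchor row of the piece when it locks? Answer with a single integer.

Spawn at (row=0, col=3). Try each row:
  row 0: fits
  row 1: fits
  row 2: blocked -> lock at row 1

Answer: 1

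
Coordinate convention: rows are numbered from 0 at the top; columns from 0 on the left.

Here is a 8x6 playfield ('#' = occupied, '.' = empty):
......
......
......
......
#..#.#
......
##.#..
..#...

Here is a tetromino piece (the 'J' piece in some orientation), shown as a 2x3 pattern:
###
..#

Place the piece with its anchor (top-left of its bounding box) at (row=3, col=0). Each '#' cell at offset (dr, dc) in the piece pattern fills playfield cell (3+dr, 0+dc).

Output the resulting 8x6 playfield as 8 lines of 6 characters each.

Fill (3+0,0+0) = (3,0)
Fill (3+0,0+1) = (3,1)
Fill (3+0,0+2) = (3,2)
Fill (3+1,0+2) = (4,2)

Answer: ......
......
......
###...
#.##.#
......
##.#..
..#...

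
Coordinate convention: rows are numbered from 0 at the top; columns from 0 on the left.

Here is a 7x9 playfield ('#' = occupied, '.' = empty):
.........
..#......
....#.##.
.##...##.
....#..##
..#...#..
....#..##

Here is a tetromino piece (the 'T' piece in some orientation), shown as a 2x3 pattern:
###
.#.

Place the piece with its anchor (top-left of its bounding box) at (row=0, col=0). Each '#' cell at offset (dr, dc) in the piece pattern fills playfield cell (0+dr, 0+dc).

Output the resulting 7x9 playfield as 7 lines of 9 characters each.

Fill (0+0,0+0) = (0,0)
Fill (0+0,0+1) = (0,1)
Fill (0+0,0+2) = (0,2)
Fill (0+1,0+1) = (1,1)

Answer: ###......
.##......
....#.##.
.##...##.
....#..##
..#...#..
....#..##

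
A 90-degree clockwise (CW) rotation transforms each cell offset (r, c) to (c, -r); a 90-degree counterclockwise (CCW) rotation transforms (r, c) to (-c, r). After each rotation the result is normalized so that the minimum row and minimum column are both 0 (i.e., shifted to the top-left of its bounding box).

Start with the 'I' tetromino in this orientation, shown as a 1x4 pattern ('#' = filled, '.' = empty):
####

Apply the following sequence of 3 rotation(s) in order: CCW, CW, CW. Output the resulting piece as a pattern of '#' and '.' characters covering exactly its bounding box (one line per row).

Answer: #
#
#
#

Derivation:
Start:
####
After rotation 1 (CCW):
#
#
#
#
After rotation 2 (CW):
####
After rotation 3 (CW):
#
#
#
#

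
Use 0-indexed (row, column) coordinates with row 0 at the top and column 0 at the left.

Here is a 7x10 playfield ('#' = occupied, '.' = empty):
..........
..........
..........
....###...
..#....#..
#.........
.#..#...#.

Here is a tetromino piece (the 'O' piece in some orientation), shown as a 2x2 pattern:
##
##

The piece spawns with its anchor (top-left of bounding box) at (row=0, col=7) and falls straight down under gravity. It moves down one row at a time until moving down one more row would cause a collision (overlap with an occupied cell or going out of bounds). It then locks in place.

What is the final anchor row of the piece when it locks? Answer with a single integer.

Spawn at (row=0, col=7). Try each row:
  row 0: fits
  row 1: fits
  row 2: fits
  row 3: blocked -> lock at row 2

Answer: 2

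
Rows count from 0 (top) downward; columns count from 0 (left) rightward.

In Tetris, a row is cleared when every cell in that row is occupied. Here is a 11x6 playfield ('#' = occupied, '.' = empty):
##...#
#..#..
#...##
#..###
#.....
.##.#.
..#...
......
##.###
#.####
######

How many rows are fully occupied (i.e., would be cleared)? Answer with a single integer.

Answer: 1

Derivation:
Check each row:
  row 0: 3 empty cells -> not full
  row 1: 4 empty cells -> not full
  row 2: 3 empty cells -> not full
  row 3: 2 empty cells -> not full
  row 4: 5 empty cells -> not full
  row 5: 3 empty cells -> not full
  row 6: 5 empty cells -> not full
  row 7: 6 empty cells -> not full
  row 8: 1 empty cell -> not full
  row 9: 1 empty cell -> not full
  row 10: 0 empty cells -> FULL (clear)
Total rows cleared: 1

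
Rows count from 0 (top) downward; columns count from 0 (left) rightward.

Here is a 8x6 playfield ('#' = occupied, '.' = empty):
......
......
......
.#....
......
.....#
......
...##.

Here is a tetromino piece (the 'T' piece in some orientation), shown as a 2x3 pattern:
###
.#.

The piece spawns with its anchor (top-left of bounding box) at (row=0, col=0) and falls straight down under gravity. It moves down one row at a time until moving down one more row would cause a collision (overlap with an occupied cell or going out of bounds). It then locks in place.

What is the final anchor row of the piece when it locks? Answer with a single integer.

Answer: 1

Derivation:
Spawn at (row=0, col=0). Try each row:
  row 0: fits
  row 1: fits
  row 2: blocked -> lock at row 1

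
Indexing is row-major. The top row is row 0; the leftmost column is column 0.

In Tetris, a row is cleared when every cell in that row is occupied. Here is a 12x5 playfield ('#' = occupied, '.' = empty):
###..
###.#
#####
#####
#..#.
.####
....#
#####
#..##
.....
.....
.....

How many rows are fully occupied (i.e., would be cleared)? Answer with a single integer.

Answer: 3

Derivation:
Check each row:
  row 0: 2 empty cells -> not full
  row 1: 1 empty cell -> not full
  row 2: 0 empty cells -> FULL (clear)
  row 3: 0 empty cells -> FULL (clear)
  row 4: 3 empty cells -> not full
  row 5: 1 empty cell -> not full
  row 6: 4 empty cells -> not full
  row 7: 0 empty cells -> FULL (clear)
  row 8: 2 empty cells -> not full
  row 9: 5 empty cells -> not full
  row 10: 5 empty cells -> not full
  row 11: 5 empty cells -> not full
Total rows cleared: 3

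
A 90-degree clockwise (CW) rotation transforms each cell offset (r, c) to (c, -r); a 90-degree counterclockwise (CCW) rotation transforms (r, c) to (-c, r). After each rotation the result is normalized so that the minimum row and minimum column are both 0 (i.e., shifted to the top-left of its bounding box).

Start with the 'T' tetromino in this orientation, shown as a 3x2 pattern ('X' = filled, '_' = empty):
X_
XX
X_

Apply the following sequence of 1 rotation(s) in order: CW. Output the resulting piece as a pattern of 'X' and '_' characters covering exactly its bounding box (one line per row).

Start:
X_
XX
X_
After rotation 1 (CW):
XXX
_X_

Answer: XXX
_X_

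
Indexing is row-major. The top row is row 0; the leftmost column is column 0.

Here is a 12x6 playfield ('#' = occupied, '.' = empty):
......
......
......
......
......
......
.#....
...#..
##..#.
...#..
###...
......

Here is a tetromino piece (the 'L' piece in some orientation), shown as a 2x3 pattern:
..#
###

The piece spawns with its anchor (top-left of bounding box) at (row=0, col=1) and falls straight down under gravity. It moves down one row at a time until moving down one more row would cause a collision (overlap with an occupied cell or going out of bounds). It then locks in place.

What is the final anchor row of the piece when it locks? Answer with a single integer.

Spawn at (row=0, col=1). Try each row:
  row 0: fits
  row 1: fits
  row 2: fits
  row 3: fits
  row 4: fits
  row 5: blocked -> lock at row 4

Answer: 4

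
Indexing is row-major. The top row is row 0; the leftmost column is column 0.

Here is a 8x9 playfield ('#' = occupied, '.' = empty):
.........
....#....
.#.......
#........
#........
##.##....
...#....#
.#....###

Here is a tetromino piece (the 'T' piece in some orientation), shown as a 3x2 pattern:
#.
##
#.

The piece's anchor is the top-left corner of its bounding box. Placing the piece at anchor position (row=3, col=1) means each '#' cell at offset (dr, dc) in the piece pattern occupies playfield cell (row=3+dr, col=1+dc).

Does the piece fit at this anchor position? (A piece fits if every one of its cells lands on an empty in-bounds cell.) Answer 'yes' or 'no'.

Check each piece cell at anchor (3, 1):
  offset (0,0) -> (3,1): empty -> OK
  offset (1,0) -> (4,1): empty -> OK
  offset (1,1) -> (4,2): empty -> OK
  offset (2,0) -> (5,1): occupied ('#') -> FAIL
All cells valid: no

Answer: no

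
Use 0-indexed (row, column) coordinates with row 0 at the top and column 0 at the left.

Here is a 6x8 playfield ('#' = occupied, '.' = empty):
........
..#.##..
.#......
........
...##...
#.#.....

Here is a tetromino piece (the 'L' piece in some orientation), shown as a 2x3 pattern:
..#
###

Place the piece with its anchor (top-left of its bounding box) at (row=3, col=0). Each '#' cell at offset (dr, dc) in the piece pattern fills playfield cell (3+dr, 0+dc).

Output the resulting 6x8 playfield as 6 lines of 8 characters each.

Answer: ........
..#.##..
.#......
..#.....
#####...
#.#.....

Derivation:
Fill (3+0,0+2) = (3,2)
Fill (3+1,0+0) = (4,0)
Fill (3+1,0+1) = (4,1)
Fill (3+1,0+2) = (4,2)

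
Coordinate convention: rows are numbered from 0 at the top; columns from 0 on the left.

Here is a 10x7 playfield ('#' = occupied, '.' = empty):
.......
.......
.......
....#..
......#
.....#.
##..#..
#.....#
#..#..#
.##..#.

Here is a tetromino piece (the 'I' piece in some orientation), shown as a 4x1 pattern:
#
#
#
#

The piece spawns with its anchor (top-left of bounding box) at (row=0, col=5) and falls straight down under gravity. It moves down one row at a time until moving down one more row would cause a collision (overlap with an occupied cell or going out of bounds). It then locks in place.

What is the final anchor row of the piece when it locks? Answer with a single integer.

Spawn at (row=0, col=5). Try each row:
  row 0: fits
  row 1: fits
  row 2: blocked -> lock at row 1

Answer: 1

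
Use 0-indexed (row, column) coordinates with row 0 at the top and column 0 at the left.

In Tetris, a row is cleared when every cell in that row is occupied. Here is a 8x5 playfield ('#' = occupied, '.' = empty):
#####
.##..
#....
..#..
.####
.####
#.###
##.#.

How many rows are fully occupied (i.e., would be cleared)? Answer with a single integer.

Answer: 1

Derivation:
Check each row:
  row 0: 0 empty cells -> FULL (clear)
  row 1: 3 empty cells -> not full
  row 2: 4 empty cells -> not full
  row 3: 4 empty cells -> not full
  row 4: 1 empty cell -> not full
  row 5: 1 empty cell -> not full
  row 6: 1 empty cell -> not full
  row 7: 2 empty cells -> not full
Total rows cleared: 1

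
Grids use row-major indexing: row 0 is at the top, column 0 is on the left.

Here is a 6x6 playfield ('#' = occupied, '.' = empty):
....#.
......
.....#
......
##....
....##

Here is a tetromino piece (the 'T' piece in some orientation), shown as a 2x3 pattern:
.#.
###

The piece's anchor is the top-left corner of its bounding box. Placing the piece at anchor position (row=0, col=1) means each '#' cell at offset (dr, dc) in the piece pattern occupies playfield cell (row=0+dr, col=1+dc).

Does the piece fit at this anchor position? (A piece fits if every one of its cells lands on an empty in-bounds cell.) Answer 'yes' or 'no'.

Check each piece cell at anchor (0, 1):
  offset (0,1) -> (0,2): empty -> OK
  offset (1,0) -> (1,1): empty -> OK
  offset (1,1) -> (1,2): empty -> OK
  offset (1,2) -> (1,3): empty -> OK
All cells valid: yes

Answer: yes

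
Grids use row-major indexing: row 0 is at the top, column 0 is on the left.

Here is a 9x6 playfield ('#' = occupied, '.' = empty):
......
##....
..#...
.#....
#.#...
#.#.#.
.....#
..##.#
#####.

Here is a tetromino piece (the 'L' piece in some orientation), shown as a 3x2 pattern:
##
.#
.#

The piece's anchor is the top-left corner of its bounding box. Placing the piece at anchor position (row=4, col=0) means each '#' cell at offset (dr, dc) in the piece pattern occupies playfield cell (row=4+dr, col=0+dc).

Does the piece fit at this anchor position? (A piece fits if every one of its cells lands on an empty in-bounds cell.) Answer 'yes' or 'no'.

Answer: no

Derivation:
Check each piece cell at anchor (4, 0):
  offset (0,0) -> (4,0): occupied ('#') -> FAIL
  offset (0,1) -> (4,1): empty -> OK
  offset (1,1) -> (5,1): empty -> OK
  offset (2,1) -> (6,1): empty -> OK
All cells valid: no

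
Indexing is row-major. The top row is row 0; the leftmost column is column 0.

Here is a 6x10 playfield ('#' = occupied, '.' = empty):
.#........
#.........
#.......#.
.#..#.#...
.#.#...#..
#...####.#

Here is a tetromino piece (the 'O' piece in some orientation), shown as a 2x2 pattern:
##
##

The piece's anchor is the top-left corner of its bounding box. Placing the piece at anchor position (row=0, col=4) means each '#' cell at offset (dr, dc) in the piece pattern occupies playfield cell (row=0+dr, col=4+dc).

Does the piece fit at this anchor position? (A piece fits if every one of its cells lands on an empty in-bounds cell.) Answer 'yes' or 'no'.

Check each piece cell at anchor (0, 4):
  offset (0,0) -> (0,4): empty -> OK
  offset (0,1) -> (0,5): empty -> OK
  offset (1,0) -> (1,4): empty -> OK
  offset (1,1) -> (1,5): empty -> OK
All cells valid: yes

Answer: yes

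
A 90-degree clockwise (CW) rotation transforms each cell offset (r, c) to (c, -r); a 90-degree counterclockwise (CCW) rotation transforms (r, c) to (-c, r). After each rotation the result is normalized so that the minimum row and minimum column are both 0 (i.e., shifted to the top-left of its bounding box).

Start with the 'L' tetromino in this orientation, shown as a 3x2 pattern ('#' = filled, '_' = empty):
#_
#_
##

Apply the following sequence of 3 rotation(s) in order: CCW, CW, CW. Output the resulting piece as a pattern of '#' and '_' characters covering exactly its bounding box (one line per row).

Start:
#_
#_
##
After rotation 1 (CCW):
__#
###
After rotation 2 (CW):
#_
#_
##
After rotation 3 (CW):
###
#__

Answer: ###
#__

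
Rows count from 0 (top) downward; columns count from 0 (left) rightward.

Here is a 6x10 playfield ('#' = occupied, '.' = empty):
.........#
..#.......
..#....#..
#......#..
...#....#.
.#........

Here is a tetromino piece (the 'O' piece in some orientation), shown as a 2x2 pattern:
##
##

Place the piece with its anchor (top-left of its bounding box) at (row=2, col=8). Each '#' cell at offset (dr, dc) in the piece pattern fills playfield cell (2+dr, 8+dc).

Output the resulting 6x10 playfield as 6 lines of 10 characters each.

Fill (2+0,8+0) = (2,8)
Fill (2+0,8+1) = (2,9)
Fill (2+1,8+0) = (3,8)
Fill (2+1,8+1) = (3,9)

Answer: .........#
..#.......
..#....###
#......###
...#....#.
.#........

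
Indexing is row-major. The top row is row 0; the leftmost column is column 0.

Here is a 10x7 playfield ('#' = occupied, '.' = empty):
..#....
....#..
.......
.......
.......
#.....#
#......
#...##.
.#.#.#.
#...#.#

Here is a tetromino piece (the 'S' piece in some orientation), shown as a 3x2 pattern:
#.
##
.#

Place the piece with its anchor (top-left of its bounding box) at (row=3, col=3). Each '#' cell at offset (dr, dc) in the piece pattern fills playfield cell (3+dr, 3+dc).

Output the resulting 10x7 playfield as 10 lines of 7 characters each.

Fill (3+0,3+0) = (3,3)
Fill (3+1,3+0) = (4,3)
Fill (3+1,3+1) = (4,4)
Fill (3+2,3+1) = (5,4)

Answer: ..#....
....#..
.......
...#...
...##..
#...#.#
#......
#...##.
.#.#.#.
#...#.#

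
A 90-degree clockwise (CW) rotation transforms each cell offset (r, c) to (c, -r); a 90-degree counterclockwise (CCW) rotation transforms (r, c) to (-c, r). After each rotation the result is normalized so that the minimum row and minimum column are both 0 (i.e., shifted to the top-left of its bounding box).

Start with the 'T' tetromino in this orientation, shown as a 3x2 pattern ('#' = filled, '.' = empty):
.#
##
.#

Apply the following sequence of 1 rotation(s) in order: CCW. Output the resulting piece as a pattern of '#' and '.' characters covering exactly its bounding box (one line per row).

Answer: ###
.#.

Derivation:
Start:
.#
##
.#
After rotation 1 (CCW):
###
.#.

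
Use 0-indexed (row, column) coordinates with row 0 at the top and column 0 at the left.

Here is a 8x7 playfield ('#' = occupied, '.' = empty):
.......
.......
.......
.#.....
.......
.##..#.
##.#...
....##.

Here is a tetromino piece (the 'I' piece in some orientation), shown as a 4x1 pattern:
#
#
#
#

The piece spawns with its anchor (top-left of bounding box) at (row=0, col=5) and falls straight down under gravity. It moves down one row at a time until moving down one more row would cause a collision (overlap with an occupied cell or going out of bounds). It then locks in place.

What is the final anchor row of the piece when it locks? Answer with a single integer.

Answer: 1

Derivation:
Spawn at (row=0, col=5). Try each row:
  row 0: fits
  row 1: fits
  row 2: blocked -> lock at row 1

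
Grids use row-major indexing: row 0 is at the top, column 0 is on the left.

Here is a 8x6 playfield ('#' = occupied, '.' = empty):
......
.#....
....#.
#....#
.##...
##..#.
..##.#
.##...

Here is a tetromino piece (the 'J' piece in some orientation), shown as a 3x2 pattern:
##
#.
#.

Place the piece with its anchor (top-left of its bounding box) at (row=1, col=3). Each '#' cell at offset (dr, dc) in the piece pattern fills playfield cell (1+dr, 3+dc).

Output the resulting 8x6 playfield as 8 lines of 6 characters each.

Answer: ......
.#.##.
...##.
#..#.#
.##...
##..#.
..##.#
.##...

Derivation:
Fill (1+0,3+0) = (1,3)
Fill (1+0,3+1) = (1,4)
Fill (1+1,3+0) = (2,3)
Fill (1+2,3+0) = (3,3)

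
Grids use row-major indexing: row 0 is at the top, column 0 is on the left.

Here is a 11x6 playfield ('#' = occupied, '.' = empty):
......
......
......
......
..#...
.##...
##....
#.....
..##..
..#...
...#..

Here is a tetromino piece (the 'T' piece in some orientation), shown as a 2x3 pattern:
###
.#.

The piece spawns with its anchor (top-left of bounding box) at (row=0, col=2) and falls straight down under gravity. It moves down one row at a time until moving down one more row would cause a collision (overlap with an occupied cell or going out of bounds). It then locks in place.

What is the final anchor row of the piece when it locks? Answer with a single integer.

Spawn at (row=0, col=2). Try each row:
  row 0: fits
  row 1: fits
  row 2: fits
  row 3: fits
  row 4: blocked -> lock at row 3

Answer: 3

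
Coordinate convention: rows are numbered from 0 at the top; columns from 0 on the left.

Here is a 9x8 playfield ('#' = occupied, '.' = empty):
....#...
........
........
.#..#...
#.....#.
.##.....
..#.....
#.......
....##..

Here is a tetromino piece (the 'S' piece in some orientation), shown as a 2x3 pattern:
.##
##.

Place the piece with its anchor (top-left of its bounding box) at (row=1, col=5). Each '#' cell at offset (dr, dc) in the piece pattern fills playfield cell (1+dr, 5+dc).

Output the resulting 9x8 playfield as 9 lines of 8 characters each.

Fill (1+0,5+1) = (1,6)
Fill (1+0,5+2) = (1,7)
Fill (1+1,5+0) = (2,5)
Fill (1+1,5+1) = (2,6)

Answer: ....#...
......##
.....##.
.#..#...
#.....#.
.##.....
..#.....
#.......
....##..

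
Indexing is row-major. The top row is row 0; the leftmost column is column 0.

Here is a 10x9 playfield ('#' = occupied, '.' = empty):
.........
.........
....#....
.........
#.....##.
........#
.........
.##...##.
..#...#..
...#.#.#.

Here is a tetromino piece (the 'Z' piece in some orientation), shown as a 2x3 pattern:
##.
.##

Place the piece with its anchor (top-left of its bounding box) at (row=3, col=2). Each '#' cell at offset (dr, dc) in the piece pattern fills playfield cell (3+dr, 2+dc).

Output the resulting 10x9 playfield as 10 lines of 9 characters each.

Fill (3+0,2+0) = (3,2)
Fill (3+0,2+1) = (3,3)
Fill (3+1,2+1) = (4,3)
Fill (3+1,2+2) = (4,4)

Answer: .........
.........
....#....
..##.....
#..##.##.
........#
.........
.##...##.
..#...#..
...#.#.#.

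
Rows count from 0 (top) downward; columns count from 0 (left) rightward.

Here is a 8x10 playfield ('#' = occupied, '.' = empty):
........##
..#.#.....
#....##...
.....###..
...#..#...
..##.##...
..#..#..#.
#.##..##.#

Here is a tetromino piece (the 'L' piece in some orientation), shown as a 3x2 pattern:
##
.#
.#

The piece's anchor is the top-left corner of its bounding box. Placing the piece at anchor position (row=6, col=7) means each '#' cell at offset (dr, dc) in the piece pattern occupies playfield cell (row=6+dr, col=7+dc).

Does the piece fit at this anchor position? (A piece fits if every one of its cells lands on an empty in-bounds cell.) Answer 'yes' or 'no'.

Check each piece cell at anchor (6, 7):
  offset (0,0) -> (6,7): empty -> OK
  offset (0,1) -> (6,8): occupied ('#') -> FAIL
  offset (1,1) -> (7,8): empty -> OK
  offset (2,1) -> (8,8): out of bounds -> FAIL
All cells valid: no

Answer: no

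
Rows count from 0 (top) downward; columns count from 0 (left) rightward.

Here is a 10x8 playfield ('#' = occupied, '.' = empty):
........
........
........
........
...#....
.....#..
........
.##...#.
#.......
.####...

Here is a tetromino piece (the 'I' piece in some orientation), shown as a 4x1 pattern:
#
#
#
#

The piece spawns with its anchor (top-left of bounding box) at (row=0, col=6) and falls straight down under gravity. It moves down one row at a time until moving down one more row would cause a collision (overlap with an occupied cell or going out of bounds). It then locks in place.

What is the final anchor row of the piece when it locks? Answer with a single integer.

Spawn at (row=0, col=6). Try each row:
  row 0: fits
  row 1: fits
  row 2: fits
  row 3: fits
  row 4: blocked -> lock at row 3

Answer: 3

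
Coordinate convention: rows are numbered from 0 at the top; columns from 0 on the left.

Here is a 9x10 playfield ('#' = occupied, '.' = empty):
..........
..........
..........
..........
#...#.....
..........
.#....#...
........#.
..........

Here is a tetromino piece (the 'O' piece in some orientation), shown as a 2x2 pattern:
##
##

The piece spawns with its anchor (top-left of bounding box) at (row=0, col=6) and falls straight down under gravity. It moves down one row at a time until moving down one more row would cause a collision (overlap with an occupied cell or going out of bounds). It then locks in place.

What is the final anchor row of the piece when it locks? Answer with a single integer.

Answer: 4

Derivation:
Spawn at (row=0, col=6). Try each row:
  row 0: fits
  row 1: fits
  row 2: fits
  row 3: fits
  row 4: fits
  row 5: blocked -> lock at row 4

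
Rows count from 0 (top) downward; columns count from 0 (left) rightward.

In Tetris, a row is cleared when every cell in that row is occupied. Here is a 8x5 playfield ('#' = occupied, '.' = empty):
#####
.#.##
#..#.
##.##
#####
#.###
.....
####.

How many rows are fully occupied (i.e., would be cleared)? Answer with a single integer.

Answer: 2

Derivation:
Check each row:
  row 0: 0 empty cells -> FULL (clear)
  row 1: 2 empty cells -> not full
  row 2: 3 empty cells -> not full
  row 3: 1 empty cell -> not full
  row 4: 0 empty cells -> FULL (clear)
  row 5: 1 empty cell -> not full
  row 6: 5 empty cells -> not full
  row 7: 1 empty cell -> not full
Total rows cleared: 2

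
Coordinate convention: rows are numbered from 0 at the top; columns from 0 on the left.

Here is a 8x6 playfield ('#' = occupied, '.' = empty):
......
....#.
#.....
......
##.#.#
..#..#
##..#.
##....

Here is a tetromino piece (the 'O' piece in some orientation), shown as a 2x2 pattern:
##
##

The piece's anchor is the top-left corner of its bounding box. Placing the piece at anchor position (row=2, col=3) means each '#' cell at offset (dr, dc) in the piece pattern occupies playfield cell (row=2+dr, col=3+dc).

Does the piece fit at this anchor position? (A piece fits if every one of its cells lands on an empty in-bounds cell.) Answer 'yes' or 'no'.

Check each piece cell at anchor (2, 3):
  offset (0,0) -> (2,3): empty -> OK
  offset (0,1) -> (2,4): empty -> OK
  offset (1,0) -> (3,3): empty -> OK
  offset (1,1) -> (3,4): empty -> OK
All cells valid: yes

Answer: yes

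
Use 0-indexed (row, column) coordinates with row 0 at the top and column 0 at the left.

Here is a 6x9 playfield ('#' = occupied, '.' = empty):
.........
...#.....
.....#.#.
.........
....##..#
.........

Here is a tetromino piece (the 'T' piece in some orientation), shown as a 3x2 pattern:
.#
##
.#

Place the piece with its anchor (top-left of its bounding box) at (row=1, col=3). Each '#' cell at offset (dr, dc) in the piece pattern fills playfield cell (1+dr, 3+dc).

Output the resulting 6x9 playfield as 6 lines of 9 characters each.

Fill (1+0,3+1) = (1,4)
Fill (1+1,3+0) = (2,3)
Fill (1+1,3+1) = (2,4)
Fill (1+2,3+1) = (3,4)

Answer: .........
...##....
...###.#.
....#....
....##..#
.........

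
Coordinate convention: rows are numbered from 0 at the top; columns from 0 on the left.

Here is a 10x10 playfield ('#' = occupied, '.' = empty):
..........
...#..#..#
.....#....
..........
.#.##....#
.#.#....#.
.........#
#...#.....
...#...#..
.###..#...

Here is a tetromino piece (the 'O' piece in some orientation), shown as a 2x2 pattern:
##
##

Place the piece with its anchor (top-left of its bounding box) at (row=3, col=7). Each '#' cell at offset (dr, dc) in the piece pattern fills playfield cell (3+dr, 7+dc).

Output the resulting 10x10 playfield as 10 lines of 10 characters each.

Answer: ..........
...#..#..#
.....#....
.......##.
.#.##..###
.#.#....#.
.........#
#...#.....
...#...#..
.###..#...

Derivation:
Fill (3+0,7+0) = (3,7)
Fill (3+0,7+1) = (3,8)
Fill (3+1,7+0) = (4,7)
Fill (3+1,7+1) = (4,8)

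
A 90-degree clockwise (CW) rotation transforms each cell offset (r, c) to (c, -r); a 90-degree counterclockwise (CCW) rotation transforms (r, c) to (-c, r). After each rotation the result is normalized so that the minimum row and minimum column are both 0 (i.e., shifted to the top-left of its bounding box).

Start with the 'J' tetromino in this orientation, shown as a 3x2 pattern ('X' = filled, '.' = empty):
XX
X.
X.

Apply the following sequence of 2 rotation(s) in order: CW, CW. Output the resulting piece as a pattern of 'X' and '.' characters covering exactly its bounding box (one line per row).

Start:
XX
X.
X.
After rotation 1 (CW):
XXX
..X
After rotation 2 (CW):
.X
.X
XX

Answer: .X
.X
XX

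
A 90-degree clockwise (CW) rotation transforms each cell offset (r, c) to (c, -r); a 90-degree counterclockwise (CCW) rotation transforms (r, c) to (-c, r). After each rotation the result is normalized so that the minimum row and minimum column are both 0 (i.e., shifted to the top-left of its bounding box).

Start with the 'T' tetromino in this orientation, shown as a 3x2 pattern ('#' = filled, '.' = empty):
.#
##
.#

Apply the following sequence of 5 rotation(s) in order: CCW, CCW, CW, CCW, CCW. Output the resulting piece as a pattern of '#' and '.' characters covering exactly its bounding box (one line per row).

Answer: .#.
###

Derivation:
Start:
.#
##
.#
After rotation 1 (CCW):
###
.#.
After rotation 2 (CCW):
#.
##
#.
After rotation 3 (CW):
###
.#.
After rotation 4 (CCW):
#.
##
#.
After rotation 5 (CCW):
.#.
###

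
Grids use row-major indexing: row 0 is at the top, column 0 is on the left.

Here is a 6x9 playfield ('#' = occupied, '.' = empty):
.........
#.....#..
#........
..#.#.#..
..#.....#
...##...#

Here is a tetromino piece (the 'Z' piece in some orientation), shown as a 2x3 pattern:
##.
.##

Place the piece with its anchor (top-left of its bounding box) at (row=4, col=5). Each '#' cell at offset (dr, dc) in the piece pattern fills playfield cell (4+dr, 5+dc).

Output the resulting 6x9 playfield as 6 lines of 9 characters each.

Answer: .........
#.....#..
#........
..#.#.#..
..#..##.#
...##.###

Derivation:
Fill (4+0,5+0) = (4,5)
Fill (4+0,5+1) = (4,6)
Fill (4+1,5+1) = (5,6)
Fill (4+1,5+2) = (5,7)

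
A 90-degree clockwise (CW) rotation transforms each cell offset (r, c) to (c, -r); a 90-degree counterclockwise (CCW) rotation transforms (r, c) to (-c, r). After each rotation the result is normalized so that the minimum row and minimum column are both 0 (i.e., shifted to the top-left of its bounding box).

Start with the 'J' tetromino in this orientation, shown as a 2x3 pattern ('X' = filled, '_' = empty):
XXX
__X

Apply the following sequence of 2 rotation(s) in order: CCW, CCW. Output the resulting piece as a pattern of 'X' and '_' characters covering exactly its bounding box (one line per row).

Answer: X__
XXX

Derivation:
Start:
XXX
__X
After rotation 1 (CCW):
XX
X_
X_
After rotation 2 (CCW):
X__
XXX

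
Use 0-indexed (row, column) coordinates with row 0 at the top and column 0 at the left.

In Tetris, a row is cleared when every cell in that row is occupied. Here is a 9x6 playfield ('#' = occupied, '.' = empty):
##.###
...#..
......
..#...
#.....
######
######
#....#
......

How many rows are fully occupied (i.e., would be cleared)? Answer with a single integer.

Answer: 2

Derivation:
Check each row:
  row 0: 1 empty cell -> not full
  row 1: 5 empty cells -> not full
  row 2: 6 empty cells -> not full
  row 3: 5 empty cells -> not full
  row 4: 5 empty cells -> not full
  row 5: 0 empty cells -> FULL (clear)
  row 6: 0 empty cells -> FULL (clear)
  row 7: 4 empty cells -> not full
  row 8: 6 empty cells -> not full
Total rows cleared: 2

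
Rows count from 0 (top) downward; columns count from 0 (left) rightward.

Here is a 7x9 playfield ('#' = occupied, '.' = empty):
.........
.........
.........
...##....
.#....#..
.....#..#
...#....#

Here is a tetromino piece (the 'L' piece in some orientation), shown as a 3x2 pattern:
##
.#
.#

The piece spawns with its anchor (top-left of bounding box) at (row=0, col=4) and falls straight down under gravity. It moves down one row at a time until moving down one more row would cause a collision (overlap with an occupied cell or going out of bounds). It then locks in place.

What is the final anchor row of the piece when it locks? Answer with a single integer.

Spawn at (row=0, col=4). Try each row:
  row 0: fits
  row 1: fits
  row 2: fits
  row 3: blocked -> lock at row 2

Answer: 2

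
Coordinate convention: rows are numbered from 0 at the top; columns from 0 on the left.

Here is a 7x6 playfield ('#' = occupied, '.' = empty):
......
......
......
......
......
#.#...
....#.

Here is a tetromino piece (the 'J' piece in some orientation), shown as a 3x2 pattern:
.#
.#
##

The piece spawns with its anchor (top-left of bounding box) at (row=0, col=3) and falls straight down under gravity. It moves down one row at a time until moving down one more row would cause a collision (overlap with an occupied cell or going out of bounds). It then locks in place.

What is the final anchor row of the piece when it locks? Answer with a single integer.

Answer: 3

Derivation:
Spawn at (row=0, col=3). Try each row:
  row 0: fits
  row 1: fits
  row 2: fits
  row 3: fits
  row 4: blocked -> lock at row 3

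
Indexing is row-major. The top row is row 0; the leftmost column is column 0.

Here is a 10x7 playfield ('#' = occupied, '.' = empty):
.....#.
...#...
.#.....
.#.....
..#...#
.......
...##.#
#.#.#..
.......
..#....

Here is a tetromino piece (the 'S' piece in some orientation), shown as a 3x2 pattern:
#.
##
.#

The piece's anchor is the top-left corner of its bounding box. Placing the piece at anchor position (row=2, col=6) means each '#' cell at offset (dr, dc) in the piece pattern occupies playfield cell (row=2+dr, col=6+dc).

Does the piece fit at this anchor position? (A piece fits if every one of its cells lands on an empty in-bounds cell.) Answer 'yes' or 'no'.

Answer: no

Derivation:
Check each piece cell at anchor (2, 6):
  offset (0,0) -> (2,6): empty -> OK
  offset (1,0) -> (3,6): empty -> OK
  offset (1,1) -> (3,7): out of bounds -> FAIL
  offset (2,1) -> (4,7): out of bounds -> FAIL
All cells valid: no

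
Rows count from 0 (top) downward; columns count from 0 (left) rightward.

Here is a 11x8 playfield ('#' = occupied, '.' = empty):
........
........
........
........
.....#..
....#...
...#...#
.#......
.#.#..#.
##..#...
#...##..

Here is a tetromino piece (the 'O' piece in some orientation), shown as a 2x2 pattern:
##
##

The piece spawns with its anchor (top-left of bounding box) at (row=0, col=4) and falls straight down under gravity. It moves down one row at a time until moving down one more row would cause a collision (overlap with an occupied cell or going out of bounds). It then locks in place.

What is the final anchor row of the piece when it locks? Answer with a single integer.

Spawn at (row=0, col=4). Try each row:
  row 0: fits
  row 1: fits
  row 2: fits
  row 3: blocked -> lock at row 2

Answer: 2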